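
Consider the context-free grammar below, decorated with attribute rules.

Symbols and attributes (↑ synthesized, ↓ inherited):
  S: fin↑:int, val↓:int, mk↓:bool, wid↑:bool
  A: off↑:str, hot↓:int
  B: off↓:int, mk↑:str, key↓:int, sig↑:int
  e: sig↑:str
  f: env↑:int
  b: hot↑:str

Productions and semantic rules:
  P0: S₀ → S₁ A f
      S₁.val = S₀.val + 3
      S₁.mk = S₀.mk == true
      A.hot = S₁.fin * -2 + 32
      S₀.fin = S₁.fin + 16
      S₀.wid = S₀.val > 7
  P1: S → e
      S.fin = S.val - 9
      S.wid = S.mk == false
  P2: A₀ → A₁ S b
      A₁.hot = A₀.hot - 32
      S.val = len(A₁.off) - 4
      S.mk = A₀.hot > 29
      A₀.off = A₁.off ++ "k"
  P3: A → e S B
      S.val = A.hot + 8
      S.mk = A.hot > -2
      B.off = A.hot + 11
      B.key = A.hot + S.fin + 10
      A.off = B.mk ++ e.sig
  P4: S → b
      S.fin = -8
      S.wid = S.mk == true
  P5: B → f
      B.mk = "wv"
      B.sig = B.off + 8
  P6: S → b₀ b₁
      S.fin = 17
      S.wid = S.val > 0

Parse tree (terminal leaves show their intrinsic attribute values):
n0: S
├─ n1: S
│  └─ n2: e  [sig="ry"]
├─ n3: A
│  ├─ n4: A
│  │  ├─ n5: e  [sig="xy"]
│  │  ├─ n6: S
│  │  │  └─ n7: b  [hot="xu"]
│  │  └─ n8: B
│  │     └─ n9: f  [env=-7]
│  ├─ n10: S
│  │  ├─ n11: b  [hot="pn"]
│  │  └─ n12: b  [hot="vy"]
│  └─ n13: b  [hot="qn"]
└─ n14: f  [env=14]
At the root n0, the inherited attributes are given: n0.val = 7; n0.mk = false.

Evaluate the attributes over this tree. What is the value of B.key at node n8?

1. n0.val = 7  [given at root]
2. n0.mk = false  [given at root]
3. n1.val = 10  [S₀.val + 3]
4. n1.mk = false  [S₀.mk == true]
5. n2.sig = "ry"  [terminal]
6. n1.fin = 1  [S.val - 9]
7. n1.wid = true  [S.mk == false]
8. n3.hot = 30  [S₁.fin * -2 + 32]
9. n4.hot = -2  [A₀.hot - 32]
10. n5.sig = "xy"  [terminal]
11. n6.val = 6  [A.hot + 8]
12. n6.mk = false  [A.hot > -2]
13. n7.hot = "xu"  [terminal]
14. n6.fin = -8  [-8]
15. n6.wid = false  [S.mk == true]
16. n8.off = 9  [A.hot + 11]
17. n8.key = 0  [A.hot + S.fin + 10]
18. n9.env = -7  [terminal]
19. n8.mk = "wv"  ["wv"]
20. n8.sig = 17  [B.off + 8]
21. n4.off = "wvxy"  [B.mk ++ e.sig]
22. n10.val = 0  [len(A₁.off) - 4]
23. n10.mk = true  [A₀.hot > 29]
24. n11.hot = "pn"  [terminal]
25. n12.hot = "vy"  [terminal]
26. n10.fin = 17  [17]
27. n10.wid = false  [S.val > 0]
28. n13.hot = "qn"  [terminal]
29. n3.off = "wvxyk"  [A₁.off ++ "k"]
30. n14.env = 14  [terminal]
31. n0.fin = 17  [S₁.fin + 16]
32. n0.wid = false  [S₀.val > 7]

0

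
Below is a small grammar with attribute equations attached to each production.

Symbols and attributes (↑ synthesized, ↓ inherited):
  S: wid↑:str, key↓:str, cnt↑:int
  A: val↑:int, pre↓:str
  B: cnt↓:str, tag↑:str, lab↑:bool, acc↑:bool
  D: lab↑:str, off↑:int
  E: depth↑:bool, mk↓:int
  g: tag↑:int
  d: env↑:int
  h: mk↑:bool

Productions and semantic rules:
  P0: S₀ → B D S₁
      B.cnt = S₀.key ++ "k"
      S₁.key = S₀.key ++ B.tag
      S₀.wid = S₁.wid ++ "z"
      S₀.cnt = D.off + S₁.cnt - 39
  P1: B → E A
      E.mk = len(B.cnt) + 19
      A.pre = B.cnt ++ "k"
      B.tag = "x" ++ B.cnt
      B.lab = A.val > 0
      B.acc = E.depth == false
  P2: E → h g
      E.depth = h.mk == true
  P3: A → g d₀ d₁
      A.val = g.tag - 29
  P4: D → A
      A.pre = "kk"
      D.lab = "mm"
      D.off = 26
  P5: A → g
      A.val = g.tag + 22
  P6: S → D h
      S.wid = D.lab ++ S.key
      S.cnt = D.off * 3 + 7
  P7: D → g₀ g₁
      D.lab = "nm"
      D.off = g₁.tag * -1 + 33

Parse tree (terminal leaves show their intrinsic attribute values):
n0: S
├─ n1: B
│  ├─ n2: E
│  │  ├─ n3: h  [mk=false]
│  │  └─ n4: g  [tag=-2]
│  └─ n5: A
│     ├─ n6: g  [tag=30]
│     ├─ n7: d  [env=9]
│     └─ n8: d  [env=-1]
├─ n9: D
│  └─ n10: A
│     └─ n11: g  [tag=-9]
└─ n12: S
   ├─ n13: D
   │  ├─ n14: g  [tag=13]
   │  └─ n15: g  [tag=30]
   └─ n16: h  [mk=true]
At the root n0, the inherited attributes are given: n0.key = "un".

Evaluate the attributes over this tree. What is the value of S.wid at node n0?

"nmunxunkz"

1. n0.key = "un"  [given at root]
2. n1.cnt = "unk"  [S₀.key ++ "k"]
3. n2.mk = 22  [len(B.cnt) + 19]
4. n3.mk = false  [terminal]
5. n4.tag = -2  [terminal]
6. n2.depth = false  [h.mk == true]
7. n5.pre = "unkk"  [B.cnt ++ "k"]
8. n6.tag = 30  [terminal]
9. n7.env = 9  [terminal]
10. n8.env = -1  [terminal]
11. n5.val = 1  [g.tag - 29]
12. n1.tag = "xunk"  ["x" ++ B.cnt]
13. n1.lab = true  [A.val > 0]
14. n1.acc = true  [E.depth == false]
15. n10.pre = "kk"  ["kk"]
16. n11.tag = -9  [terminal]
17. n10.val = 13  [g.tag + 22]
18. n9.lab = "mm"  ["mm"]
19. n9.off = 26  [26]
20. n12.key = "unxunk"  [S₀.key ++ B.tag]
21. n14.tag = 13  [terminal]
22. n15.tag = 30  [terminal]
23. n13.lab = "nm"  ["nm"]
24. n13.off = 3  [g₁.tag * -1 + 33]
25. n16.mk = true  [terminal]
26. n12.wid = "nmunxunk"  [D.lab ++ S.key]
27. n12.cnt = 16  [D.off * 3 + 7]
28. n0.wid = "nmunxunkz"  [S₁.wid ++ "z"]
29. n0.cnt = 3  [D.off + S₁.cnt - 39]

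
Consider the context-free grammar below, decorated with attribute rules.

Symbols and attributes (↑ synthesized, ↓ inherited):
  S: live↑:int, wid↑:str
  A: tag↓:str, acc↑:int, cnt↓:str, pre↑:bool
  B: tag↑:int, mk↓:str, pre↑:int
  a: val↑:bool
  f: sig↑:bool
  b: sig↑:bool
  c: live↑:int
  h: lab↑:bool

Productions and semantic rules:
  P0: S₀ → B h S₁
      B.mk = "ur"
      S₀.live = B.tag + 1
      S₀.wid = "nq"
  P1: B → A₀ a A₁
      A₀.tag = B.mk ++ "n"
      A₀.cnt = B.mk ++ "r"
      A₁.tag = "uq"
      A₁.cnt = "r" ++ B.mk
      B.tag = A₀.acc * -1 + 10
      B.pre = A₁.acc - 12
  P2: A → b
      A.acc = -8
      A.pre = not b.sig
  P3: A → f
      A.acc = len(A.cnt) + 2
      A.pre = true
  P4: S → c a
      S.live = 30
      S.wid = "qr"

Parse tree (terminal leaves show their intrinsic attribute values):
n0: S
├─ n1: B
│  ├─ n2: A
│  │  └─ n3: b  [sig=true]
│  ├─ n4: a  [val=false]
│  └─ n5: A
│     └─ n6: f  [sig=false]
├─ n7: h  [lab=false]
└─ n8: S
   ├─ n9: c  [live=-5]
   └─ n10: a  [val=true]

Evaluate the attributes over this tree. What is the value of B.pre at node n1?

1. n1.mk = "ur"  ["ur"]
2. n2.tag = "urn"  [B.mk ++ "n"]
3. n2.cnt = "urr"  [B.mk ++ "r"]
4. n3.sig = true  [terminal]
5. n2.acc = -8  [-8]
6. n2.pre = false  [not b.sig]
7. n4.val = false  [terminal]
8. n5.tag = "uq"  ["uq"]
9. n5.cnt = "rur"  ["r" ++ B.mk]
10. n6.sig = false  [terminal]
11. n5.acc = 5  [len(A.cnt) + 2]
12. n5.pre = true  [true]
13. n1.tag = 18  [A₀.acc * -1 + 10]
14. n1.pre = -7  [A₁.acc - 12]
15. n7.lab = false  [terminal]
16. n9.live = -5  [terminal]
17. n10.val = true  [terminal]
18. n8.live = 30  [30]
19. n8.wid = "qr"  ["qr"]
20. n0.live = 19  [B.tag + 1]
21. n0.wid = "nq"  ["nq"]

-7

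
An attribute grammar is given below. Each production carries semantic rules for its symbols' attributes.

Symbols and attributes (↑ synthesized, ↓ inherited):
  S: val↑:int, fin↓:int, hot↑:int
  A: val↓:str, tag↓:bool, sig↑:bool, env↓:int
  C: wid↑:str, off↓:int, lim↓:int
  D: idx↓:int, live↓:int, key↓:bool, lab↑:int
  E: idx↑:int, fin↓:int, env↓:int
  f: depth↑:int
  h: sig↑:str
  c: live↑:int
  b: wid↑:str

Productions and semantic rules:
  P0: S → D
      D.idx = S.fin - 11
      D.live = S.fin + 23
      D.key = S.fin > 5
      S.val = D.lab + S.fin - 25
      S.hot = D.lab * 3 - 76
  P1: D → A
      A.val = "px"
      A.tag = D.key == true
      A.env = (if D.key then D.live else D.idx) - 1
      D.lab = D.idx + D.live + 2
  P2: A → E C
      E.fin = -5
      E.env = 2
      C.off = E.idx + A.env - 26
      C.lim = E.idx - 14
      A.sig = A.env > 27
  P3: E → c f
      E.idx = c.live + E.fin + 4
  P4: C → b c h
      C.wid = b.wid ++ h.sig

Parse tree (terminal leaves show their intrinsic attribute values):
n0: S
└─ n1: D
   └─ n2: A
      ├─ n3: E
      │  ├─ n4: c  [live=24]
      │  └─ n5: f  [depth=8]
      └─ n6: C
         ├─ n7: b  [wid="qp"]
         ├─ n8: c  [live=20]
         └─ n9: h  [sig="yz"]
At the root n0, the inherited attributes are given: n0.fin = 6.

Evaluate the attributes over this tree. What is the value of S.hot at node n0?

2

1. n0.fin = 6  [given at root]
2. n1.idx = -5  [S.fin - 11]
3. n1.live = 29  [S.fin + 23]
4. n1.key = true  [S.fin > 5]
5. n2.val = "px"  ["px"]
6. n2.tag = true  [D.key == true]
7. n2.env = 28  [(if D.key then D.live else D.idx) - 1]
8. n3.fin = -5  [-5]
9. n3.env = 2  [2]
10. n4.live = 24  [terminal]
11. n5.depth = 8  [terminal]
12. n3.idx = 23  [c.live + E.fin + 4]
13. n6.off = 25  [E.idx + A.env - 26]
14. n6.lim = 9  [E.idx - 14]
15. n7.wid = "qp"  [terminal]
16. n8.live = 20  [terminal]
17. n9.sig = "yz"  [terminal]
18. n6.wid = "qpyz"  [b.wid ++ h.sig]
19. n2.sig = true  [A.env > 27]
20. n1.lab = 26  [D.idx + D.live + 2]
21. n0.val = 7  [D.lab + S.fin - 25]
22. n0.hot = 2  [D.lab * 3 - 76]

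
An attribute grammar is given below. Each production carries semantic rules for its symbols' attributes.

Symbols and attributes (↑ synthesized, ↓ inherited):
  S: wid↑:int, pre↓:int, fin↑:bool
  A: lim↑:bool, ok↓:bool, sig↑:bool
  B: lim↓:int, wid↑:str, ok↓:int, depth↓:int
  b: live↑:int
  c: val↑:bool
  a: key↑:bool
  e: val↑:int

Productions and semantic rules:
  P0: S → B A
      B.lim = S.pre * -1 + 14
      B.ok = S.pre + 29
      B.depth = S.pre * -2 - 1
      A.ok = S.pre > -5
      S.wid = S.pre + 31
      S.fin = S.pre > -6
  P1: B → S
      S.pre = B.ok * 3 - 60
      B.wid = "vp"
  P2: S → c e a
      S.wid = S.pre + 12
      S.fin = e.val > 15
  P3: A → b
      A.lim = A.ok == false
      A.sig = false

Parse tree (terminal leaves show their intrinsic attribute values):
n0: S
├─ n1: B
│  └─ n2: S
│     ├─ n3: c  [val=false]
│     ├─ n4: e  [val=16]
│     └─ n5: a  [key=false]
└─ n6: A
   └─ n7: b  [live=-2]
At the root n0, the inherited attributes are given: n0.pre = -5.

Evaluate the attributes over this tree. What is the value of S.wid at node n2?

24

1. n0.pre = -5  [given at root]
2. n1.lim = 19  [S.pre * -1 + 14]
3. n1.ok = 24  [S.pre + 29]
4. n1.depth = 9  [S.pre * -2 - 1]
5. n2.pre = 12  [B.ok * 3 - 60]
6. n3.val = false  [terminal]
7. n4.val = 16  [terminal]
8. n5.key = false  [terminal]
9. n2.wid = 24  [S.pre + 12]
10. n2.fin = true  [e.val > 15]
11. n1.wid = "vp"  ["vp"]
12. n6.ok = false  [S.pre > -5]
13. n7.live = -2  [terminal]
14. n6.lim = true  [A.ok == false]
15. n6.sig = false  [false]
16. n0.wid = 26  [S.pre + 31]
17. n0.fin = true  [S.pre > -6]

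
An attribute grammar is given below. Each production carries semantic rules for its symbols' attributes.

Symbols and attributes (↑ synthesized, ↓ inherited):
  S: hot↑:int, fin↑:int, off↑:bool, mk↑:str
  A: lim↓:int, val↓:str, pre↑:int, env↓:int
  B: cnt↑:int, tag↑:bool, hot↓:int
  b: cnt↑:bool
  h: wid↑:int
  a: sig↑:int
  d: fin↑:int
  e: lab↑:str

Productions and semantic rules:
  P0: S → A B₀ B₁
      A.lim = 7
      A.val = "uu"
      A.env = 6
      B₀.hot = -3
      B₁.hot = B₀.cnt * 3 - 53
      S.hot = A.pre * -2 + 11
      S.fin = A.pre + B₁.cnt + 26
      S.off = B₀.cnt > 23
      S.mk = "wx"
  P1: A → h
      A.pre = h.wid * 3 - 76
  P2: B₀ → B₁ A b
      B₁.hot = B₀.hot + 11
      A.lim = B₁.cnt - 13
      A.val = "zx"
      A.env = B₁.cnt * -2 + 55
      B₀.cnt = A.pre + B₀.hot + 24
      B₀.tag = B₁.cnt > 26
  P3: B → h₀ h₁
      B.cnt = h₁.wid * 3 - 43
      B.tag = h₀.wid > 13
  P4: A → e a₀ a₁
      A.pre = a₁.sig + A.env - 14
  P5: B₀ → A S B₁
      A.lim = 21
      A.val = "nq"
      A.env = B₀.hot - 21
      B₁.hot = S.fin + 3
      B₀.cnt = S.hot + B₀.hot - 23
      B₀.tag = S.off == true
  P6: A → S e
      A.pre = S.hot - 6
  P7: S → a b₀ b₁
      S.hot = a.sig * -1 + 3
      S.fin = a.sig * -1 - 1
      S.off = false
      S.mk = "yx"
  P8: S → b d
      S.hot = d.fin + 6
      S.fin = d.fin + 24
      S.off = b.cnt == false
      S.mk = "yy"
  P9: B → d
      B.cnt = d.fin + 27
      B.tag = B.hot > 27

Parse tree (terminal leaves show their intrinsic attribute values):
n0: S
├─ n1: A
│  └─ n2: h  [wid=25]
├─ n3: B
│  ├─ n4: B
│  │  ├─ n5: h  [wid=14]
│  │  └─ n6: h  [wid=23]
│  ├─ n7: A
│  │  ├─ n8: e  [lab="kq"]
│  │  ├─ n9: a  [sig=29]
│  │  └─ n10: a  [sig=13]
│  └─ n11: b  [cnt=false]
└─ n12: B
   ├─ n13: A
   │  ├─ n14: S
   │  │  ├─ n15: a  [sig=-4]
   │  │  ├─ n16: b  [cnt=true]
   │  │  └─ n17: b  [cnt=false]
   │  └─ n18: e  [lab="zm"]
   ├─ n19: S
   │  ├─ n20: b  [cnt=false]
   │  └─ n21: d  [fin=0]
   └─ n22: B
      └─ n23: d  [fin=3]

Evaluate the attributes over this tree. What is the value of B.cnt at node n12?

1. n1.lim = 7  [7]
2. n1.val = "uu"  ["uu"]
3. n1.env = 6  [6]
4. n2.wid = 25  [terminal]
5. n1.pre = -1  [h.wid * 3 - 76]
6. n3.hot = -3  [-3]
7. n4.hot = 8  [B₀.hot + 11]
8. n5.wid = 14  [terminal]
9. n6.wid = 23  [terminal]
10. n4.cnt = 26  [h₁.wid * 3 - 43]
11. n4.tag = true  [h₀.wid > 13]
12. n7.lim = 13  [B₁.cnt - 13]
13. n7.val = "zx"  ["zx"]
14. n7.env = 3  [B₁.cnt * -2 + 55]
15. n8.lab = "kq"  [terminal]
16. n9.sig = 29  [terminal]
17. n10.sig = 13  [terminal]
18. n7.pre = 2  [a₁.sig + A.env - 14]
19. n11.cnt = false  [terminal]
20. n3.cnt = 23  [A.pre + B₀.hot + 24]
21. n3.tag = false  [B₁.cnt > 26]
22. n12.hot = 16  [B₀.cnt * 3 - 53]
23. n13.lim = 21  [21]
24. n13.val = "nq"  ["nq"]
25. n13.env = -5  [B₀.hot - 21]
26. n15.sig = -4  [terminal]
27. n16.cnt = true  [terminal]
28. n17.cnt = false  [terminal]
29. n14.hot = 7  [a.sig * -1 + 3]
30. n14.fin = 3  [a.sig * -1 - 1]
31. n14.off = false  [false]
32. n14.mk = "yx"  ["yx"]
33. n18.lab = "zm"  [terminal]
34. n13.pre = 1  [S.hot - 6]
35. n20.cnt = false  [terminal]
36. n21.fin = 0  [terminal]
37. n19.hot = 6  [d.fin + 6]
38. n19.fin = 24  [d.fin + 24]
39. n19.off = true  [b.cnt == false]
40. n19.mk = "yy"  ["yy"]
41. n22.hot = 27  [S.fin + 3]
42. n23.fin = 3  [terminal]
43. n22.cnt = 30  [d.fin + 27]
44. n22.tag = false  [B.hot > 27]
45. n12.cnt = -1  [S.hot + B₀.hot - 23]
46. n12.tag = true  [S.off == true]
47. n0.hot = 13  [A.pre * -2 + 11]
48. n0.fin = 24  [A.pre + B₁.cnt + 26]
49. n0.off = false  [B₀.cnt > 23]
50. n0.mk = "wx"  ["wx"]

-1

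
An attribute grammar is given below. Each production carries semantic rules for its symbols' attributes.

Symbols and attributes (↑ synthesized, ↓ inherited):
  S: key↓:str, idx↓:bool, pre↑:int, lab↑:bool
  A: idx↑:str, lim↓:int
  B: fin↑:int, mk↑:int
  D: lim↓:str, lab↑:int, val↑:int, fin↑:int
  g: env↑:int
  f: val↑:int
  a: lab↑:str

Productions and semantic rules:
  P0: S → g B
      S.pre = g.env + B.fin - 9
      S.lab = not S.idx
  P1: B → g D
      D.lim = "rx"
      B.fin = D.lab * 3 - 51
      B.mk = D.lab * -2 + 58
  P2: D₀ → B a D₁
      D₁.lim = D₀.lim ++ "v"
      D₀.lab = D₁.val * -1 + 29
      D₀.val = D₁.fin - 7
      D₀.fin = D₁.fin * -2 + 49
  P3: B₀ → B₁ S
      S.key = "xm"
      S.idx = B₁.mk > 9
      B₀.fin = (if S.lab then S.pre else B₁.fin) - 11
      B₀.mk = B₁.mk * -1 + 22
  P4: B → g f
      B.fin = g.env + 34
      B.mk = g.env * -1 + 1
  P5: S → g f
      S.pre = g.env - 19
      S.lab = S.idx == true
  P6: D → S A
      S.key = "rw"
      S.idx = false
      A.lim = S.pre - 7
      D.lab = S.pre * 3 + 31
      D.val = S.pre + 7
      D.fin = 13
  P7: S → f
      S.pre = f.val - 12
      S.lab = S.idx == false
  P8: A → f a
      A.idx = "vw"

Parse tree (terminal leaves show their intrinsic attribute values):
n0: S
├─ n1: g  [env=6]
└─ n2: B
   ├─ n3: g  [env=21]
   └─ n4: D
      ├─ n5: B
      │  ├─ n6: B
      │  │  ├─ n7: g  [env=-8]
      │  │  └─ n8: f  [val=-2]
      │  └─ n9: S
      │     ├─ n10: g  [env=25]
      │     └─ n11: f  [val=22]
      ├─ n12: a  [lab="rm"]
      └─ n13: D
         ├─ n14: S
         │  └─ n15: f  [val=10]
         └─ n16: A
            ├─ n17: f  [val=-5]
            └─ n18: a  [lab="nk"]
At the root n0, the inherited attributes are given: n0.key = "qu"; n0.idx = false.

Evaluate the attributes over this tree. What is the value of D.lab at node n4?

1. n0.key = "qu"  [given at root]
2. n0.idx = false  [given at root]
3. n1.env = 6  [terminal]
4. n3.env = 21  [terminal]
5. n4.lim = "rx"  ["rx"]
6. n7.env = -8  [terminal]
7. n8.val = -2  [terminal]
8. n6.fin = 26  [g.env + 34]
9. n6.mk = 9  [g.env * -1 + 1]
10. n9.key = "xm"  ["xm"]
11. n9.idx = false  [B₁.mk > 9]
12. n10.env = 25  [terminal]
13. n11.val = 22  [terminal]
14. n9.pre = 6  [g.env - 19]
15. n9.lab = false  [S.idx == true]
16. n5.fin = 15  [(if S.lab then S.pre else B₁.fin) - 11]
17. n5.mk = 13  [B₁.mk * -1 + 22]
18. n12.lab = "rm"  [terminal]
19. n13.lim = "rxv"  [D₀.lim ++ "v"]
20. n14.key = "rw"  ["rw"]
21. n14.idx = false  [false]
22. n15.val = 10  [terminal]
23. n14.pre = -2  [f.val - 12]
24. n14.lab = true  [S.idx == false]
25. n16.lim = -9  [S.pre - 7]
26. n17.val = -5  [terminal]
27. n18.lab = "nk"  [terminal]
28. n16.idx = "vw"  ["vw"]
29. n13.lab = 25  [S.pre * 3 + 31]
30. n13.val = 5  [S.pre + 7]
31. n13.fin = 13  [13]
32. n4.lab = 24  [D₁.val * -1 + 29]
33. n4.val = 6  [D₁.fin - 7]
34. n4.fin = 23  [D₁.fin * -2 + 49]
35. n2.fin = 21  [D.lab * 3 - 51]
36. n2.mk = 10  [D.lab * -2 + 58]
37. n0.pre = 18  [g.env + B.fin - 9]
38. n0.lab = true  [not S.idx]

24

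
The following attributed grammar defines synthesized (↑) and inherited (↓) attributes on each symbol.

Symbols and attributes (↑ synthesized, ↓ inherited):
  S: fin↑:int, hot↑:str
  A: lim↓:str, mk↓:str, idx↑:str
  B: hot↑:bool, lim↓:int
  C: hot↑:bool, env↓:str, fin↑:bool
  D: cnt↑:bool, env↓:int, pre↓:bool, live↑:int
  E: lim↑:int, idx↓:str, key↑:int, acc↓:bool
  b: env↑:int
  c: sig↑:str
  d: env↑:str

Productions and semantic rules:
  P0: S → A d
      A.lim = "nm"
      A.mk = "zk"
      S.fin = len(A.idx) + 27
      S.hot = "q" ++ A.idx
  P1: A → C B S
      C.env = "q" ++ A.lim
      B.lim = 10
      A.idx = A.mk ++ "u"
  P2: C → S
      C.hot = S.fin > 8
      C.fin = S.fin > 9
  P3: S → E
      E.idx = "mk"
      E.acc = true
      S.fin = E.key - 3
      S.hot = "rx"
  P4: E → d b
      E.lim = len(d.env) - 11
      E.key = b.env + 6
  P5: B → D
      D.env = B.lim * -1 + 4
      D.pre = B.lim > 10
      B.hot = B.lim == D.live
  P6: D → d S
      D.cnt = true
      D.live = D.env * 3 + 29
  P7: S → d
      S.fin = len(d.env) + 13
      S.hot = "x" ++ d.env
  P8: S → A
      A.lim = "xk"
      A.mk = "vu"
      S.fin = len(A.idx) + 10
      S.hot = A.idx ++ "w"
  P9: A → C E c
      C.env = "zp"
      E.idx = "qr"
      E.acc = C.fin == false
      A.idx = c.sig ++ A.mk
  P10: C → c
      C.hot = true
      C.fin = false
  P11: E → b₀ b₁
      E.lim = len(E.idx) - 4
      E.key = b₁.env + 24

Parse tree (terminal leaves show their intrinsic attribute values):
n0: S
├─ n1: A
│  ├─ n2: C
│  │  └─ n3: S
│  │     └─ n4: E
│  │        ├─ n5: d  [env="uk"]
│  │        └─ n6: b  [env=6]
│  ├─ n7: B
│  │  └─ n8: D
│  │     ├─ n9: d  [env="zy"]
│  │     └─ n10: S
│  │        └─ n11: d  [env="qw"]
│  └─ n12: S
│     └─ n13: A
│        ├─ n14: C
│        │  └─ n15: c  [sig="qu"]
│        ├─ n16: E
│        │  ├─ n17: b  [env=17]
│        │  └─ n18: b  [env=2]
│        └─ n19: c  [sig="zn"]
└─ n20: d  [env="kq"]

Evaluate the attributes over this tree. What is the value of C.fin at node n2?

false

1. n1.lim = "nm"  ["nm"]
2. n1.mk = "zk"  ["zk"]
3. n2.env = "qnm"  ["q" ++ A.lim]
4. n4.idx = "mk"  ["mk"]
5. n4.acc = true  [true]
6. n5.env = "uk"  [terminal]
7. n6.env = 6  [terminal]
8. n4.lim = -9  [len(d.env) - 11]
9. n4.key = 12  [b.env + 6]
10. n3.fin = 9  [E.key - 3]
11. n3.hot = "rx"  ["rx"]
12. n2.hot = true  [S.fin > 8]
13. n2.fin = false  [S.fin > 9]
14. n7.lim = 10  [10]
15. n8.env = -6  [B.lim * -1 + 4]
16. n8.pre = false  [B.lim > 10]
17. n9.env = "zy"  [terminal]
18. n11.env = "qw"  [terminal]
19. n10.fin = 15  [len(d.env) + 13]
20. n10.hot = "xqw"  ["x" ++ d.env]
21. n8.cnt = true  [true]
22. n8.live = 11  [D.env * 3 + 29]
23. n7.hot = false  [B.lim == D.live]
24. n13.lim = "xk"  ["xk"]
25. n13.mk = "vu"  ["vu"]
26. n14.env = "zp"  ["zp"]
27. n15.sig = "qu"  [terminal]
28. n14.hot = true  [true]
29. n14.fin = false  [false]
30. n16.idx = "qr"  ["qr"]
31. n16.acc = true  [C.fin == false]
32. n17.env = 17  [terminal]
33. n18.env = 2  [terminal]
34. n16.lim = -2  [len(E.idx) - 4]
35. n16.key = 26  [b₁.env + 24]
36. n19.sig = "zn"  [terminal]
37. n13.idx = "znvu"  [c.sig ++ A.mk]
38. n12.fin = 14  [len(A.idx) + 10]
39. n12.hot = "znvuw"  [A.idx ++ "w"]
40. n1.idx = "zku"  [A.mk ++ "u"]
41. n20.env = "kq"  [terminal]
42. n0.fin = 30  [len(A.idx) + 27]
43. n0.hot = "qzku"  ["q" ++ A.idx]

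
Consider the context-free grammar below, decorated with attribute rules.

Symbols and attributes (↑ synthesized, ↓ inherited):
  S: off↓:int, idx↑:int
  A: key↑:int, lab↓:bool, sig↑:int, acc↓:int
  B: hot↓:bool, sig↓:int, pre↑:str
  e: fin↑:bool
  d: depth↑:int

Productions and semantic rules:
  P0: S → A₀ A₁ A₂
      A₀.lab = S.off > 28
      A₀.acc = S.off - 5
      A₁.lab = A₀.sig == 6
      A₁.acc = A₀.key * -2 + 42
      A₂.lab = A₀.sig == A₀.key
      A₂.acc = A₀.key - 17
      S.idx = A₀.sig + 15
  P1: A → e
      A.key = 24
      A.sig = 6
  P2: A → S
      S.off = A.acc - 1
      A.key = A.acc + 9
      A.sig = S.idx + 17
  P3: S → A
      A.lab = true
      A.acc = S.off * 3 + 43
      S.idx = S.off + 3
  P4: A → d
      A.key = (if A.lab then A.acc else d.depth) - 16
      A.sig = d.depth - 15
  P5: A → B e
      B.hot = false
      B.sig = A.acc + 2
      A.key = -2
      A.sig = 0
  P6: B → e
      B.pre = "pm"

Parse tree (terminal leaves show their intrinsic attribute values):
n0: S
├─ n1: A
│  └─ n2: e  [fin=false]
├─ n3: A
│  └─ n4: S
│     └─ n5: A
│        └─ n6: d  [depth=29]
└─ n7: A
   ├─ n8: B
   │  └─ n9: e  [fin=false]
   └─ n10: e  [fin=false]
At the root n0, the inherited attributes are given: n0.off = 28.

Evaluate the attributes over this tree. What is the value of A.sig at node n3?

13

1. n0.off = 28  [given at root]
2. n1.lab = false  [S.off > 28]
3. n1.acc = 23  [S.off - 5]
4. n2.fin = false  [terminal]
5. n1.key = 24  [24]
6. n1.sig = 6  [6]
7. n3.lab = true  [A₀.sig == 6]
8. n3.acc = -6  [A₀.key * -2 + 42]
9. n4.off = -7  [A.acc - 1]
10. n5.lab = true  [true]
11. n5.acc = 22  [S.off * 3 + 43]
12. n6.depth = 29  [terminal]
13. n5.key = 6  [(if A.lab then A.acc else d.depth) - 16]
14. n5.sig = 14  [d.depth - 15]
15. n4.idx = -4  [S.off + 3]
16. n3.key = 3  [A.acc + 9]
17. n3.sig = 13  [S.idx + 17]
18. n7.lab = false  [A₀.sig == A₀.key]
19. n7.acc = 7  [A₀.key - 17]
20. n8.hot = false  [false]
21. n8.sig = 9  [A.acc + 2]
22. n9.fin = false  [terminal]
23. n8.pre = "pm"  ["pm"]
24. n10.fin = false  [terminal]
25. n7.key = -2  [-2]
26. n7.sig = 0  [0]
27. n0.idx = 21  [A₀.sig + 15]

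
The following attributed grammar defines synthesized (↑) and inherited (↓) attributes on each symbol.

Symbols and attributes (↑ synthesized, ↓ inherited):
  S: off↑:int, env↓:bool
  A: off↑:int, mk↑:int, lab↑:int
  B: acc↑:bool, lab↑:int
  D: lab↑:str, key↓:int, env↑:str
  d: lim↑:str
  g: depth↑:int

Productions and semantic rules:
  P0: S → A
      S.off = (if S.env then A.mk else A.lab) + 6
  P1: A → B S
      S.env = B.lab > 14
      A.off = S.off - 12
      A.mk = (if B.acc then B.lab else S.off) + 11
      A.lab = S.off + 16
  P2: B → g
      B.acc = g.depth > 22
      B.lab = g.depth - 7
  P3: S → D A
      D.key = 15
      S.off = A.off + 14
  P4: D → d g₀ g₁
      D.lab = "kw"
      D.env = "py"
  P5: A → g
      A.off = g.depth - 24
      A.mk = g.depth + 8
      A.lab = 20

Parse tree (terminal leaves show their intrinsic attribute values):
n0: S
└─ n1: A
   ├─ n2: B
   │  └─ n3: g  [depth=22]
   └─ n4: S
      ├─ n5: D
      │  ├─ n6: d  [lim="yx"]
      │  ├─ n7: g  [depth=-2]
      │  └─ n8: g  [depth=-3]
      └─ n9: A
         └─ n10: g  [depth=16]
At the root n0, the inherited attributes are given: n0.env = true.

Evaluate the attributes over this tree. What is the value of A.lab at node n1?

22

1. n0.env = true  [given at root]
2. n3.depth = 22  [terminal]
3. n2.acc = false  [g.depth > 22]
4. n2.lab = 15  [g.depth - 7]
5. n4.env = true  [B.lab > 14]
6. n5.key = 15  [15]
7. n6.lim = "yx"  [terminal]
8. n7.depth = -2  [terminal]
9. n8.depth = -3  [terminal]
10. n5.lab = "kw"  ["kw"]
11. n5.env = "py"  ["py"]
12. n10.depth = 16  [terminal]
13. n9.off = -8  [g.depth - 24]
14. n9.mk = 24  [g.depth + 8]
15. n9.lab = 20  [20]
16. n4.off = 6  [A.off + 14]
17. n1.off = -6  [S.off - 12]
18. n1.mk = 17  [(if B.acc then B.lab else S.off) + 11]
19. n1.lab = 22  [S.off + 16]
20. n0.off = 23  [(if S.env then A.mk else A.lab) + 6]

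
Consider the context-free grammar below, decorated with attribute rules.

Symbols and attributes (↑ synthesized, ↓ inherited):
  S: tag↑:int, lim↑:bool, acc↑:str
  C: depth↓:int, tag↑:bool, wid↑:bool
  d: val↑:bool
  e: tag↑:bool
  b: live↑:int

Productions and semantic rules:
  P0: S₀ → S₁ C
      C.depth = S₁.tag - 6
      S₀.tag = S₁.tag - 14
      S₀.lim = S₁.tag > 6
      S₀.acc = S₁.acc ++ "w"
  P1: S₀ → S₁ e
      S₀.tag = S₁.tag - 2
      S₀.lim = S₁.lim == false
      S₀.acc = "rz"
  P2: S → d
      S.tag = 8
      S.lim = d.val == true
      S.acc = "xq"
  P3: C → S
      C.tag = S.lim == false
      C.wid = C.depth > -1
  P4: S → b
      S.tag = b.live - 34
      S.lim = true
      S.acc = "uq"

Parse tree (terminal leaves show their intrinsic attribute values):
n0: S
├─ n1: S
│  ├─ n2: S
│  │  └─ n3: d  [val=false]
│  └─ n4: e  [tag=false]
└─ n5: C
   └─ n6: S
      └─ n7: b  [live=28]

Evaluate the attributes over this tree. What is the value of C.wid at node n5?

1. n3.val = false  [terminal]
2. n2.tag = 8  [8]
3. n2.lim = false  [d.val == true]
4. n2.acc = "xq"  ["xq"]
5. n4.tag = false  [terminal]
6. n1.tag = 6  [S₁.tag - 2]
7. n1.lim = true  [S₁.lim == false]
8. n1.acc = "rz"  ["rz"]
9. n5.depth = 0  [S₁.tag - 6]
10. n7.live = 28  [terminal]
11. n6.tag = -6  [b.live - 34]
12. n6.lim = true  [true]
13. n6.acc = "uq"  ["uq"]
14. n5.tag = false  [S.lim == false]
15. n5.wid = true  [C.depth > -1]
16. n0.tag = -8  [S₁.tag - 14]
17. n0.lim = false  [S₁.tag > 6]
18. n0.acc = "rzw"  [S₁.acc ++ "w"]

true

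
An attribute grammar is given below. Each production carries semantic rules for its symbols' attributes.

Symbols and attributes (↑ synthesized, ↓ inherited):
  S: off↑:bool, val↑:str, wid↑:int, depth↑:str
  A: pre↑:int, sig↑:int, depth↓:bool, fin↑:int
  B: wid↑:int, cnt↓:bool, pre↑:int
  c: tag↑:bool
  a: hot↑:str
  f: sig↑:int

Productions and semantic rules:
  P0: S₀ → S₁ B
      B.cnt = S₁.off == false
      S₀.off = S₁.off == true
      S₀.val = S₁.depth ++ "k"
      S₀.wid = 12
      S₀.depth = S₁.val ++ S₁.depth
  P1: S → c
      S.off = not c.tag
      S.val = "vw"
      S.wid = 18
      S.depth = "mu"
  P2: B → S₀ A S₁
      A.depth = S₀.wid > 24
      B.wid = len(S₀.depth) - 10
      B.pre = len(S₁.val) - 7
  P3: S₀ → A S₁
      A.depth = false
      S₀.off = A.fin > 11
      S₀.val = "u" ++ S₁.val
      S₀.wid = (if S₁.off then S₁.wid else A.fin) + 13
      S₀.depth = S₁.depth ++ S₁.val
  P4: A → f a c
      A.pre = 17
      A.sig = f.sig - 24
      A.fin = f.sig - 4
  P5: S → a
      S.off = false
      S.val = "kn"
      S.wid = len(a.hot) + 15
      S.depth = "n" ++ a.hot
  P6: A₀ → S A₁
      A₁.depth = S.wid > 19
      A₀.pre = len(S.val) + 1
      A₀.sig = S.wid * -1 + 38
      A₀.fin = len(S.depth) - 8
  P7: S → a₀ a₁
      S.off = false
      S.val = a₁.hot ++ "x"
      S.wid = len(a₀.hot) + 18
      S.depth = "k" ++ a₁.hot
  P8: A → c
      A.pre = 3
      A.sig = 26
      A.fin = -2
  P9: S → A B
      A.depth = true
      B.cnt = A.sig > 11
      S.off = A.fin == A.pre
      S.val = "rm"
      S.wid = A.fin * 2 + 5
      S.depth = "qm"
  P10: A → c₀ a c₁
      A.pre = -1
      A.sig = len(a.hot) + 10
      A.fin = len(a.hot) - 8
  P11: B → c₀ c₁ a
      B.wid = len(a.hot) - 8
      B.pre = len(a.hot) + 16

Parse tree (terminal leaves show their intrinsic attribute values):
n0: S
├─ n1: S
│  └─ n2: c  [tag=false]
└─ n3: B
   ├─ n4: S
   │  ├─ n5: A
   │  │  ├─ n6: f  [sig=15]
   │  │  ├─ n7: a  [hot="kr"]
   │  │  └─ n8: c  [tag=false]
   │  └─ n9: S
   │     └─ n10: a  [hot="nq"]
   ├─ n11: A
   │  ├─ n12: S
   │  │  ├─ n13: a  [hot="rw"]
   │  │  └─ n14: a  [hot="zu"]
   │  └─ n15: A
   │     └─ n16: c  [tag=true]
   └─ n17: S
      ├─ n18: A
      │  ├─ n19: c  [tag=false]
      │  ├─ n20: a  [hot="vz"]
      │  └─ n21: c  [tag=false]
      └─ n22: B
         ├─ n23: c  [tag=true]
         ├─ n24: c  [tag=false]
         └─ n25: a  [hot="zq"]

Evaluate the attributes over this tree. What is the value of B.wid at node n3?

-5

1. n2.tag = false  [terminal]
2. n1.off = true  [not c.tag]
3. n1.val = "vw"  ["vw"]
4. n1.wid = 18  [18]
5. n1.depth = "mu"  ["mu"]
6. n3.cnt = false  [S₁.off == false]
7. n5.depth = false  [false]
8. n6.sig = 15  [terminal]
9. n7.hot = "kr"  [terminal]
10. n8.tag = false  [terminal]
11. n5.pre = 17  [17]
12. n5.sig = -9  [f.sig - 24]
13. n5.fin = 11  [f.sig - 4]
14. n10.hot = "nq"  [terminal]
15. n9.off = false  [false]
16. n9.val = "kn"  ["kn"]
17. n9.wid = 17  [len(a.hot) + 15]
18. n9.depth = "nnq"  ["n" ++ a.hot]
19. n4.off = false  [A.fin > 11]
20. n4.val = "ukn"  ["u" ++ S₁.val]
21. n4.wid = 24  [(if S₁.off then S₁.wid else A.fin) + 13]
22. n4.depth = "nnqkn"  [S₁.depth ++ S₁.val]
23. n11.depth = false  [S₀.wid > 24]
24. n13.hot = "rw"  [terminal]
25. n14.hot = "zu"  [terminal]
26. n12.off = false  [false]
27. n12.val = "zux"  [a₁.hot ++ "x"]
28. n12.wid = 20  [len(a₀.hot) + 18]
29. n12.depth = "kzu"  ["k" ++ a₁.hot]
30. n15.depth = true  [S.wid > 19]
31. n16.tag = true  [terminal]
32. n15.pre = 3  [3]
33. n15.sig = 26  [26]
34. n15.fin = -2  [-2]
35. n11.pre = 4  [len(S.val) + 1]
36. n11.sig = 18  [S.wid * -1 + 38]
37. n11.fin = -5  [len(S.depth) - 8]
38. n18.depth = true  [true]
39. n19.tag = false  [terminal]
40. n20.hot = "vz"  [terminal]
41. n21.tag = false  [terminal]
42. n18.pre = -1  [-1]
43. n18.sig = 12  [len(a.hot) + 10]
44. n18.fin = -6  [len(a.hot) - 8]
45. n22.cnt = true  [A.sig > 11]
46. n23.tag = true  [terminal]
47. n24.tag = false  [terminal]
48. n25.hot = "zq"  [terminal]
49. n22.wid = -6  [len(a.hot) - 8]
50. n22.pre = 18  [len(a.hot) + 16]
51. n17.off = false  [A.fin == A.pre]
52. n17.val = "rm"  ["rm"]
53. n17.wid = -7  [A.fin * 2 + 5]
54. n17.depth = "qm"  ["qm"]
55. n3.wid = -5  [len(S₀.depth) - 10]
56. n3.pre = -5  [len(S₁.val) - 7]
57. n0.off = true  [S₁.off == true]
58. n0.val = "muk"  [S₁.depth ++ "k"]
59. n0.wid = 12  [12]
60. n0.depth = "vwmu"  [S₁.val ++ S₁.depth]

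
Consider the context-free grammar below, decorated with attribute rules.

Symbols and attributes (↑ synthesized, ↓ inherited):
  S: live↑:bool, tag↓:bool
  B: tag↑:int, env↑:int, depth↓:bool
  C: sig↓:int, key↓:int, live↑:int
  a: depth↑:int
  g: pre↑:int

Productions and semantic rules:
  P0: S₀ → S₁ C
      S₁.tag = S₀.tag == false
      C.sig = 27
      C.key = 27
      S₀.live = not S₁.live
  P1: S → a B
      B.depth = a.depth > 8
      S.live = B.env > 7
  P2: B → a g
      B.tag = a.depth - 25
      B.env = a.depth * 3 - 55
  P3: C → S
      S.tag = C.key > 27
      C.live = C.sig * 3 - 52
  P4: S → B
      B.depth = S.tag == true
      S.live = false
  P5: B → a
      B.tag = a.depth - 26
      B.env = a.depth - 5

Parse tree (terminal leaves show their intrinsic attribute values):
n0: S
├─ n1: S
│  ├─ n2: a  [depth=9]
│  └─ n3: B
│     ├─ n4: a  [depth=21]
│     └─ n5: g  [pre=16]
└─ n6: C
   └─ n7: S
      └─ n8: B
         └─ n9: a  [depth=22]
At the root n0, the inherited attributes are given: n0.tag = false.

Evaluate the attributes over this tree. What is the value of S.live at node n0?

1. n0.tag = false  [given at root]
2. n1.tag = true  [S₀.tag == false]
3. n2.depth = 9  [terminal]
4. n3.depth = true  [a.depth > 8]
5. n4.depth = 21  [terminal]
6. n5.pre = 16  [terminal]
7. n3.tag = -4  [a.depth - 25]
8. n3.env = 8  [a.depth * 3 - 55]
9. n1.live = true  [B.env > 7]
10. n6.sig = 27  [27]
11. n6.key = 27  [27]
12. n7.tag = false  [C.key > 27]
13. n8.depth = false  [S.tag == true]
14. n9.depth = 22  [terminal]
15. n8.tag = -4  [a.depth - 26]
16. n8.env = 17  [a.depth - 5]
17. n7.live = false  [false]
18. n6.live = 29  [C.sig * 3 - 52]
19. n0.live = false  [not S₁.live]

false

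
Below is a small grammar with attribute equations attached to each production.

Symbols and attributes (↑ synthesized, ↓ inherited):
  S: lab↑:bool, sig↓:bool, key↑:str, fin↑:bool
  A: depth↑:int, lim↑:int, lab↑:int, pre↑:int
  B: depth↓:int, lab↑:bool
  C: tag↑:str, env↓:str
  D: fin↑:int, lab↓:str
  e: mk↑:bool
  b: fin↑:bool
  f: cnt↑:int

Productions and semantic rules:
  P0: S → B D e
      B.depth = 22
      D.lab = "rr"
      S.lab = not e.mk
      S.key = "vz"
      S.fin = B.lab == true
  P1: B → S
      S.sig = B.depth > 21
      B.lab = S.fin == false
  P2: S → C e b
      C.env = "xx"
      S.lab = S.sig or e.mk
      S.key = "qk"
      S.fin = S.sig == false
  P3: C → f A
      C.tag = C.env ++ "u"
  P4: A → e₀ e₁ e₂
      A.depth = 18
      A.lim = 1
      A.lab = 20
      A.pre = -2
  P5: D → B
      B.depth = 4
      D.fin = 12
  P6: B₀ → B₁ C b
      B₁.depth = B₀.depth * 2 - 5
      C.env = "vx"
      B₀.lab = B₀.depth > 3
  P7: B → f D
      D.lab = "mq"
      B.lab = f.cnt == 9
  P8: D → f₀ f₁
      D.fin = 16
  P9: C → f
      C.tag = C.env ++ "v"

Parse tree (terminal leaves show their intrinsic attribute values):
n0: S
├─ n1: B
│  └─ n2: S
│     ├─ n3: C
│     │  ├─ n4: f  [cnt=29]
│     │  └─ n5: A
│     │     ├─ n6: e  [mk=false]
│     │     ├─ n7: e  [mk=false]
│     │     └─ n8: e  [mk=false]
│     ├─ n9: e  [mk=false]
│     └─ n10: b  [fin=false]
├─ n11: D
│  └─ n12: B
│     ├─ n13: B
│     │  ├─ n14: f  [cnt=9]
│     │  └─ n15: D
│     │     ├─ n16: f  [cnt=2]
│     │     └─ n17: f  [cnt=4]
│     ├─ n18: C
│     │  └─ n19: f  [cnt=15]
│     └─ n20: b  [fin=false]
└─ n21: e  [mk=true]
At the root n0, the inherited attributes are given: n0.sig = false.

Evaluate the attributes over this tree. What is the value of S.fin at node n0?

1. n0.sig = false  [given at root]
2. n1.depth = 22  [22]
3. n2.sig = true  [B.depth > 21]
4. n3.env = "xx"  ["xx"]
5. n4.cnt = 29  [terminal]
6. n6.mk = false  [terminal]
7. n7.mk = false  [terminal]
8. n8.mk = false  [terminal]
9. n5.depth = 18  [18]
10. n5.lim = 1  [1]
11. n5.lab = 20  [20]
12. n5.pre = -2  [-2]
13. n3.tag = "xxu"  [C.env ++ "u"]
14. n9.mk = false  [terminal]
15. n10.fin = false  [terminal]
16. n2.lab = true  [S.sig or e.mk]
17. n2.key = "qk"  ["qk"]
18. n2.fin = false  [S.sig == false]
19. n1.lab = true  [S.fin == false]
20. n11.lab = "rr"  ["rr"]
21. n12.depth = 4  [4]
22. n13.depth = 3  [B₀.depth * 2 - 5]
23. n14.cnt = 9  [terminal]
24. n15.lab = "mq"  ["mq"]
25. n16.cnt = 2  [terminal]
26. n17.cnt = 4  [terminal]
27. n15.fin = 16  [16]
28. n13.lab = true  [f.cnt == 9]
29. n18.env = "vx"  ["vx"]
30. n19.cnt = 15  [terminal]
31. n18.tag = "vxv"  [C.env ++ "v"]
32. n20.fin = false  [terminal]
33. n12.lab = true  [B₀.depth > 3]
34. n11.fin = 12  [12]
35. n21.mk = true  [terminal]
36. n0.lab = false  [not e.mk]
37. n0.key = "vz"  ["vz"]
38. n0.fin = true  [B.lab == true]

true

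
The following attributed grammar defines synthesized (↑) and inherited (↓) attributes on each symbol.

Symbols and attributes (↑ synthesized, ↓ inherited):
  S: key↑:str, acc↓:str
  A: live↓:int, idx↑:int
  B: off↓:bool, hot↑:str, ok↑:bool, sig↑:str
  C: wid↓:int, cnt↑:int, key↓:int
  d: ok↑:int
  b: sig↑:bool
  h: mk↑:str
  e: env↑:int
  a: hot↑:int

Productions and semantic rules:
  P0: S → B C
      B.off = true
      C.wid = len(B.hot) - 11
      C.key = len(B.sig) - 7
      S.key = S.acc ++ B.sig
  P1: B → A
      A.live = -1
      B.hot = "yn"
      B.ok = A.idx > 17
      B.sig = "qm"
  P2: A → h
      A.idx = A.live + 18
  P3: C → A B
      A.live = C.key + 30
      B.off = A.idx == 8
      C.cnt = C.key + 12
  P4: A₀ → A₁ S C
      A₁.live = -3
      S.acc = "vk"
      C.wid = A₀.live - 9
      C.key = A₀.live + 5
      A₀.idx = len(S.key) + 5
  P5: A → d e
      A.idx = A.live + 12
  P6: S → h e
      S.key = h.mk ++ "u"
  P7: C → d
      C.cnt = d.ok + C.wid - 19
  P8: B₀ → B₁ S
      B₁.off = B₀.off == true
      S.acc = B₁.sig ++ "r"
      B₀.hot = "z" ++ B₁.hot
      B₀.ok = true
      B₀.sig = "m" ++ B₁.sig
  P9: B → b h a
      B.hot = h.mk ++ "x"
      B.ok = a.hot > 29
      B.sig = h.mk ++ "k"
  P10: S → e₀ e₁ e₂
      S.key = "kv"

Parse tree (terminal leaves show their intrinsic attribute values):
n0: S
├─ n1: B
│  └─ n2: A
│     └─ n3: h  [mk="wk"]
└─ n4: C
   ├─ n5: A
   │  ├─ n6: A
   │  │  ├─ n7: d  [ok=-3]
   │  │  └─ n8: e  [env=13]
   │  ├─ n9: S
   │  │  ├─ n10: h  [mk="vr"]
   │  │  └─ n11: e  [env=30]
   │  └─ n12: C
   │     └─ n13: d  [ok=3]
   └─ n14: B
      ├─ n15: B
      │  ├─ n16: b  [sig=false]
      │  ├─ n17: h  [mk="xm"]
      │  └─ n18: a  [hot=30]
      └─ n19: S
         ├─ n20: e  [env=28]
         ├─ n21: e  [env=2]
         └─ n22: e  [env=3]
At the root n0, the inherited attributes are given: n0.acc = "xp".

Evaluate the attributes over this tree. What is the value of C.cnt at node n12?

1. n0.acc = "xp"  [given at root]
2. n1.off = true  [true]
3. n2.live = -1  [-1]
4. n3.mk = "wk"  [terminal]
5. n2.idx = 17  [A.live + 18]
6. n1.hot = "yn"  ["yn"]
7. n1.ok = false  [A.idx > 17]
8. n1.sig = "qm"  ["qm"]
9. n4.wid = -9  [len(B.hot) - 11]
10. n4.key = -5  [len(B.sig) - 7]
11. n5.live = 25  [C.key + 30]
12. n6.live = -3  [-3]
13. n7.ok = -3  [terminal]
14. n8.env = 13  [terminal]
15. n6.idx = 9  [A.live + 12]
16. n9.acc = "vk"  ["vk"]
17. n10.mk = "vr"  [terminal]
18. n11.env = 30  [terminal]
19. n9.key = "vru"  [h.mk ++ "u"]
20. n12.wid = 16  [A₀.live - 9]
21. n12.key = 30  [A₀.live + 5]
22. n13.ok = 3  [terminal]
23. n12.cnt = 0  [d.ok + C.wid - 19]
24. n5.idx = 8  [len(S.key) + 5]
25. n14.off = true  [A.idx == 8]
26. n15.off = true  [B₀.off == true]
27. n16.sig = false  [terminal]
28. n17.mk = "xm"  [terminal]
29. n18.hot = 30  [terminal]
30. n15.hot = "xmx"  [h.mk ++ "x"]
31. n15.ok = true  [a.hot > 29]
32. n15.sig = "xmk"  [h.mk ++ "k"]
33. n19.acc = "xmkr"  [B₁.sig ++ "r"]
34. n20.env = 28  [terminal]
35. n21.env = 2  [terminal]
36. n22.env = 3  [terminal]
37. n19.key = "kv"  ["kv"]
38. n14.hot = "zxmx"  ["z" ++ B₁.hot]
39. n14.ok = true  [true]
40. n14.sig = "mxmk"  ["m" ++ B₁.sig]
41. n4.cnt = 7  [C.key + 12]
42. n0.key = "xpqm"  [S.acc ++ B.sig]

0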